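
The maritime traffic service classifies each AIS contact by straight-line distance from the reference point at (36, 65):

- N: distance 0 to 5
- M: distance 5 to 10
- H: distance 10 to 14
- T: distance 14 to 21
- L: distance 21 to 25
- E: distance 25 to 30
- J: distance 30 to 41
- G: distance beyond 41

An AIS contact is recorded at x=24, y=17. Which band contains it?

G

Distance = √((24−36)² + (17−65)²) = √(144.000 + 2304.000) = 49.477.
41 ≤ 49.477 < ∞ → G.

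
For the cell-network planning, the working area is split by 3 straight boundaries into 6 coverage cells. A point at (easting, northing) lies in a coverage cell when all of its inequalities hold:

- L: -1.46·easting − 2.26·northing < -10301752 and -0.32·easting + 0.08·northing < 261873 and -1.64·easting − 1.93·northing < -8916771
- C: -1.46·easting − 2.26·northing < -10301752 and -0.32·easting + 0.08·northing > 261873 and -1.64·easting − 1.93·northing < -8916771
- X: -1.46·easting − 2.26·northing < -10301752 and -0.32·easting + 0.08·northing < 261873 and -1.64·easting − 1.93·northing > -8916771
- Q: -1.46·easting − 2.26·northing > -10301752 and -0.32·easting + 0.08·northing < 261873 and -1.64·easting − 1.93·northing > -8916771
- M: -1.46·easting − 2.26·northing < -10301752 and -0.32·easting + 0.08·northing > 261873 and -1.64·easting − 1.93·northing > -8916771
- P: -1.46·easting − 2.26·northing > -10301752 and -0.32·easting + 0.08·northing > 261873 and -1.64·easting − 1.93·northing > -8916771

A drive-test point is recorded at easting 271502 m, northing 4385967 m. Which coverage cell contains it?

M

-1.46·271502 − 2.26·4385967 = -10308678.340, which is < -10301752
-0.32·271502 + 0.08·4385967 = 263996.720, which is > 261873
-1.64·271502 − 1.93·4385967 = -8910179.590, which is > -8916771
This sign pattern matches M.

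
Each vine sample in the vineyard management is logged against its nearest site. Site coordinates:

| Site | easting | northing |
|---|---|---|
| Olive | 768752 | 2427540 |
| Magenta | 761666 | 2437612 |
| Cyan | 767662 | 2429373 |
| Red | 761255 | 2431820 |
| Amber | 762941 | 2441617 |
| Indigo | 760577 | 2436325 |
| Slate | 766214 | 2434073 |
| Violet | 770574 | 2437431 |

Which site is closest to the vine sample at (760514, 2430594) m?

Red

Squared distances to each site:
Olive: 77191560.000; Magenta: 50579428.000; Cyan: 52584745.000; Red: 2052157.000; Amber: 127396858.000; Indigo: 32848330.000; Slate: 44593441.000; Violet: 147948169.000.
Minimum at Red.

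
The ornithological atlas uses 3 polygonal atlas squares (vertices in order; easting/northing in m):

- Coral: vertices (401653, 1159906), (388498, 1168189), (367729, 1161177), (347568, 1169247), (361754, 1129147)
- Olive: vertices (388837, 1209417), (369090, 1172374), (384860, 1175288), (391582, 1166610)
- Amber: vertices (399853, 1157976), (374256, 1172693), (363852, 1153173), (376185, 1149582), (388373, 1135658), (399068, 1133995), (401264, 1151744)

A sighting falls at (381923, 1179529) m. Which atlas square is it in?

Cast a ray rightward from (381923, 1179529). For each polygon, the edges (by vertex number in listed order) whose endpoints lie on opposite sides of northing = 1179529, where each meets that height, and whether that is right or left of the point:
Coral: no edge straddles that height → 0 crossings.
Olive: 1–2 at easting≈372904.2 (left), 4–1 at easting≈390753.6 (right) → 1 crossing.
Amber: no edge straddles that height → 0 crossings.
Only Olive has an odd count, so the point is inside Olive.

Olive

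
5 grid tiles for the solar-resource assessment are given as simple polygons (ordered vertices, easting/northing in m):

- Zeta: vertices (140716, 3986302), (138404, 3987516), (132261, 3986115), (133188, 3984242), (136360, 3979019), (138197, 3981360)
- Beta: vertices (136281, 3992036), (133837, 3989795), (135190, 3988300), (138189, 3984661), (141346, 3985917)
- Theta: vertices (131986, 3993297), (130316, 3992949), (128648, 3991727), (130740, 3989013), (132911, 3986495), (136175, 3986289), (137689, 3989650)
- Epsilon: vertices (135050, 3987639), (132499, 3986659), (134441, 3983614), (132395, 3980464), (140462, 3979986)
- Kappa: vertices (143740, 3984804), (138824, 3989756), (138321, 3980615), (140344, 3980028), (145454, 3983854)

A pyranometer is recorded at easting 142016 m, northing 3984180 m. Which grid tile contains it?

Kappa

Cast a ray rightward from (142016, 3984180). For each polygon, the edges (by vertex number in listed order) whose endpoints lie on opposite sides of northing = 3984180, where each meets that height, and whether that is right or left of the point:
Zeta: 4–5 at easting≈133225.7 (left), 6–1 at easting≈139634.4 (left) → 0 crossings.
Beta: no edge straddles that height → 0 crossings.
Theta: no edge straddles that height → 0 crossings.
Epsilon: 2–3 at easting≈134080.0 (left), 5–1 at easting≈137496.1 (left) → 0 crossings.
Kappa: 2–3 at easting≈138517.2 (left), 5–1 at easting≈144865.8 (right) → 1 crossing.
Only Kappa has an odd count, so the point is inside Kappa.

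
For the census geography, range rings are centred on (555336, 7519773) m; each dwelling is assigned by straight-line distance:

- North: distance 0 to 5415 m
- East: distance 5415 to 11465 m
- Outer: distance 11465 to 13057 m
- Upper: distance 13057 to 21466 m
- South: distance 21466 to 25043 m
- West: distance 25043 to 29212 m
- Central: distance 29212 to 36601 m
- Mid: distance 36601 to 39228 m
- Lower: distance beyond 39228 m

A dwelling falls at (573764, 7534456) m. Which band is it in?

South

Distance = √((573764−555336)² + (7534456−7519773)²) = √(339591184.000 + 215590489.000) = 23562.293 m.
21466 ≤ 23562.293 < 25043 → South.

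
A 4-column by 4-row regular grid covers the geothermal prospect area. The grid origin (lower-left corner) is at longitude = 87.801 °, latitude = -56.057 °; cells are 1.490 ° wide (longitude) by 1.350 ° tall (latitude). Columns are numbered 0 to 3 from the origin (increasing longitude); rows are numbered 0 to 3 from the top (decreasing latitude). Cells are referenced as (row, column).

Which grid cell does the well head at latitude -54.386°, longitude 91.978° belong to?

(2, 2)

Column index: ⌊(91.978 − 87.801) / 1.490⌋ = ⌊2.803⌋ = 2
Row offset from origin: ⌊(-54.386 − -56.057) / 1.350⌋ = ⌊1.238⌋ = 1 → row 2 (counted from top)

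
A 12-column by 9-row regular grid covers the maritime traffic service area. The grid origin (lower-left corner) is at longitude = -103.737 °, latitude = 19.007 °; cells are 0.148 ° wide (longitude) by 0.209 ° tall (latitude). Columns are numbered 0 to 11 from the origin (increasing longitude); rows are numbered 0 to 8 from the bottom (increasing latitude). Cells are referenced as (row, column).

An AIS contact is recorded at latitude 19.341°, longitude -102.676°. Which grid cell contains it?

(1, 7)

Column index: ⌊(-102.676 − -103.737) / 0.148⌋ = ⌊7.169⌋ = 7
Row offset from origin: ⌊(19.341 − 19.007) / 0.209⌋ = ⌊1.598⌋ = 1 → row 1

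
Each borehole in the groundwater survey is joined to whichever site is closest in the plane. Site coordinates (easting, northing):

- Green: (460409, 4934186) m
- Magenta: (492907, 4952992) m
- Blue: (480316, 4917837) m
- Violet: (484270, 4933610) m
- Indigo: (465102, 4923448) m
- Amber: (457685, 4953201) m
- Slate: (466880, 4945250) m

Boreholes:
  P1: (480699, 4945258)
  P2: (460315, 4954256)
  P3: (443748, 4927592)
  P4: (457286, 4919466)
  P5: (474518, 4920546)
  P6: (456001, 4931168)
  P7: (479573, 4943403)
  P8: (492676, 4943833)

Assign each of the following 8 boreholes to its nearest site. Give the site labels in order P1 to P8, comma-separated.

Violet, Amber, Green, Indigo, Blue, Green, Violet, Magenta

P1 → Violet (d²=148427945.00)
P2 → Amber (d²=8029925.00)
P3 → Green (d²=321069757.00)
P4 → Indigo (d²=76946180.00)
P5 → Blue (d²=40955485.00)
P6 → Green (d²=28538788.00)
P7 → Violet (d²=117964658.00)
P8 → Magenta (d²=83940642.00)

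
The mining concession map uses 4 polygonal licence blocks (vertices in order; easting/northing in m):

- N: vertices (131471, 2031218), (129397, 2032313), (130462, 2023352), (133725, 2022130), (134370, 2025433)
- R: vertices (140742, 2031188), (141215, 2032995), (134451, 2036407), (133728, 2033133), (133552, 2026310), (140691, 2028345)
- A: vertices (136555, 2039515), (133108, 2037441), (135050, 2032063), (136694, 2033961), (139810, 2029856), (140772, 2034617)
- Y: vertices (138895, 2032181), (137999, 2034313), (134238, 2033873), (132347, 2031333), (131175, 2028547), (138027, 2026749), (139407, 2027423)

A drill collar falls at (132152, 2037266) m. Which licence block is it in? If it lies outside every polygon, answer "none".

Cast a ray rightward from (132152, 2037266). For each polygon, the edges (by vertex number in listed order) whose endpoints lie on opposite sides of northing = 2037266, where each meets that height, and whether that is right or left of the point:
N: no edge straddles that height → 0 crossings.
R: no edge straddles that height → 0 crossings.
A: 2–3 at easting≈133171.2 (right), 6–1 at easting≈138491.3 (right) → 2 crossings.
Y: no edge straddles that height → 0 crossings.
All counts are even, so the point lies outside every listed polygon.

none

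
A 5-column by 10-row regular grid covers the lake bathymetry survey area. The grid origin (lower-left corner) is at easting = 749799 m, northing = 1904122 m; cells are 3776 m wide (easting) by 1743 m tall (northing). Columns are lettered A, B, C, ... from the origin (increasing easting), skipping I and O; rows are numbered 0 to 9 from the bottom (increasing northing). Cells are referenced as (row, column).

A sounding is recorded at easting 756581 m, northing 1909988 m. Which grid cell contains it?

(3, B)

Column index: ⌊(756581 − 749799) / 3776⌋ = ⌊1.796⌋ = 1 → column B
Row offset from origin: ⌊(1909988 − 1904122) / 1743⌋ = ⌊3.365⌋ = 3 → row 3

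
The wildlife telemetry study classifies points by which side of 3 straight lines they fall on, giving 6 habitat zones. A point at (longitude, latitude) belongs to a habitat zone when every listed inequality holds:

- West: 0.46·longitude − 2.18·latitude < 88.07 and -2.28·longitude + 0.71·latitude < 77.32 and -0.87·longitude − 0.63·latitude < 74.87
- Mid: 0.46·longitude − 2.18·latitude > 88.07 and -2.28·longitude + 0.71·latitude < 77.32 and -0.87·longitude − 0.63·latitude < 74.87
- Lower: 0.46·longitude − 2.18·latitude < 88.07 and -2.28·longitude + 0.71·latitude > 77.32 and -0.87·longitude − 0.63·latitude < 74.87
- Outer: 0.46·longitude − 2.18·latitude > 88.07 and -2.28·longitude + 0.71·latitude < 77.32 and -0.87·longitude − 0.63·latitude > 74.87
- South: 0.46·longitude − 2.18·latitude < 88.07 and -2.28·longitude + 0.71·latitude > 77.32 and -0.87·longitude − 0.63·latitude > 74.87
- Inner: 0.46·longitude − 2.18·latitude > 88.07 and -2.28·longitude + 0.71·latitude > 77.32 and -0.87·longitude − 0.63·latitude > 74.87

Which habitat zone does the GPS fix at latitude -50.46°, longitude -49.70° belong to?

0.46·-49.70 − 2.18·-50.46 = 87.141, which is < 88.07
-2.28·-49.70 + 0.71·-50.46 = 77.489, which is > 77.32
-0.87·-49.70 − 0.63·-50.46 = 75.029, which is > 74.87
This sign pattern matches South.

South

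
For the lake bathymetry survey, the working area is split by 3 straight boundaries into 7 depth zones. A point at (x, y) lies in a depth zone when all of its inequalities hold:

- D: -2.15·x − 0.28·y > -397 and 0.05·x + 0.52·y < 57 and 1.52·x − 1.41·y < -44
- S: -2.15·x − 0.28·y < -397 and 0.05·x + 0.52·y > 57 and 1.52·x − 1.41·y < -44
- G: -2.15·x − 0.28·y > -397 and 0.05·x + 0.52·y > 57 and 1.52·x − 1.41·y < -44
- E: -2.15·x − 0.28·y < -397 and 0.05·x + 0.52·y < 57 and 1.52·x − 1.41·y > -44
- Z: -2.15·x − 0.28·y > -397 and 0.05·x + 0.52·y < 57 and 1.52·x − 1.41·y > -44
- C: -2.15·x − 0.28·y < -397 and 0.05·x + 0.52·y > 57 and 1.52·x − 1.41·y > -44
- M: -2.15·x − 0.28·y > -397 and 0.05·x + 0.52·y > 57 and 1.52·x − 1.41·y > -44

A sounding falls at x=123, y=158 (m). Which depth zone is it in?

-2.15·123 − 0.28·158 = -308.690, which is > -397
0.05·123 + 0.52·158 = 88.310, which is > 57
1.52·123 − 1.41·158 = -35.820, which is > -44
This sign pattern matches M.

M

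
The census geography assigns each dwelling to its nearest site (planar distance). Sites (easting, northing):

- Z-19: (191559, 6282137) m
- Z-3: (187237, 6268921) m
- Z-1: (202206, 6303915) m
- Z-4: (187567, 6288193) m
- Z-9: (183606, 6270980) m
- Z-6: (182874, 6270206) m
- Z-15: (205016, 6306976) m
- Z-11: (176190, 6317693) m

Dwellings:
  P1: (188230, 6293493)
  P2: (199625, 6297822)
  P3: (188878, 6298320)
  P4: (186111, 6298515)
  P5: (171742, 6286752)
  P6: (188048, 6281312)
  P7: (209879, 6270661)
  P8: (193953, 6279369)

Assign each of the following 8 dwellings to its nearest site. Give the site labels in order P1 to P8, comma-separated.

P1 → Z-4 (d²=28529569.00)
P2 → Z-1 (d²=43786210.00)
P3 → Z-4 (d²=104274850.00)
P4 → Z-4 (d²=108663620.00)
P5 → Z-4 (d²=252507106.00)
P6 → Z-19 (d²=13007746.00)
P7 → Z-19 (d²=467320976.00)
P8 → Z-19 (d²=13393060.00)

Z-4, Z-1, Z-4, Z-4, Z-4, Z-19, Z-19, Z-19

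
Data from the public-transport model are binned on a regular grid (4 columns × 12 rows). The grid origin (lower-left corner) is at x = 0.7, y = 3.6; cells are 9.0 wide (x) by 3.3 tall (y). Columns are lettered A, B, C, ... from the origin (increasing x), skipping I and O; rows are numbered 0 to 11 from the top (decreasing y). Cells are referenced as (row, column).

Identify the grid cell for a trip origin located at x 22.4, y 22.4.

(6, C)

Column index: ⌊(22.4 − 0.7) / 9.0⌋ = ⌊2.411⌋ = 2 → column C
Row offset from origin: ⌊(22.4 − 3.6) / 3.3⌋ = ⌊5.697⌋ = 5 → row 6 (counted from top)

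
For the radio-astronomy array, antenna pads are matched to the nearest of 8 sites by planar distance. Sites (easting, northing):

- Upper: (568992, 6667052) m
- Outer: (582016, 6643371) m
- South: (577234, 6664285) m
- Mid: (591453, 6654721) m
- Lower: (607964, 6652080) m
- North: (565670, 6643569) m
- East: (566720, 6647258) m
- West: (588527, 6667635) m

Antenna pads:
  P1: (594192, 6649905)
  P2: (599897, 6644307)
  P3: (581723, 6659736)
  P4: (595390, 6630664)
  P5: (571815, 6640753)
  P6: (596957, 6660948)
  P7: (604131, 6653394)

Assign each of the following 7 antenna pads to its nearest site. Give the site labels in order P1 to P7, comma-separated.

Mid, Lower, South, Outer, North, Mid, Lower

P1 → Mid (d²=30695977.00)
P2 → Lower (d²=125496018.00)
P3 → South (d²=40844522.00)
P4 → Outer (d²=340331725.00)
P5 → North (d²=45690881.00)
P6 → Mid (d²=69069545.00)
P7 → Lower (d²=16418485.00)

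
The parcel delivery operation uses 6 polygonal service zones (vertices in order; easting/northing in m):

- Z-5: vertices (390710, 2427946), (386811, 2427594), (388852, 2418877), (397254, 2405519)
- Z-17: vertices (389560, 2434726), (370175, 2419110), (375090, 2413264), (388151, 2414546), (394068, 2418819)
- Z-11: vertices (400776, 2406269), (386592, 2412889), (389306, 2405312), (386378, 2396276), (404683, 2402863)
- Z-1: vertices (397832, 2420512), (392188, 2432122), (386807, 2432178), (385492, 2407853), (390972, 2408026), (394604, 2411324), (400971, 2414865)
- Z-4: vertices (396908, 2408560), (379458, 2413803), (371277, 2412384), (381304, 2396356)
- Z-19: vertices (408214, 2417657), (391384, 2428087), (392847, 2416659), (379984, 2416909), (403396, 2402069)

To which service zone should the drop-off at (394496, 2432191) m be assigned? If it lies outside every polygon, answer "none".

none

Cast a ray rightward from (394496, 2432191). For each polygon, the edges (by vertex number in listed order) whose endpoints lie on opposite sides of northing = 2432191, where each meets that height, and whether that is right or left of the point:
Z-5: no edge straddles that height → 0 crossings.
Z-17: 1–2 at easting≈386413.2 (left), 5–1 at easting≈390278.4 (left) → 0 crossings.
Z-11: no edge straddles that height → 0 crossings.
Z-1: no edge straddles that height → 0 crossings.
Z-4: no edge straddles that height → 0 crossings.
Z-19: no edge straddles that height → 0 crossings.
All counts are even, so the point lies outside every listed polygon.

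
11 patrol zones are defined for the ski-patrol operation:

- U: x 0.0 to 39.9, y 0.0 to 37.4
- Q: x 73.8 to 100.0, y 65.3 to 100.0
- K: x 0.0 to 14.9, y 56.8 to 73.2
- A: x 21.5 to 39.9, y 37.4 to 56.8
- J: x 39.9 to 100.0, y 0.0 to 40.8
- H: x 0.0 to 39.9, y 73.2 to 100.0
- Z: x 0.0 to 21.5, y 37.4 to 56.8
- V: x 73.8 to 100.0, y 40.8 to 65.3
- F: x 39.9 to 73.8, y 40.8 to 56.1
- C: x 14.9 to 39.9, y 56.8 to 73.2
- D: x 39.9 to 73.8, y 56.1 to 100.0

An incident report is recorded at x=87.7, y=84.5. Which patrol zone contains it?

Q

The point has x = 87.7 and y = 84.5.
Only Q satisfies 73.8 ≤ x ≤ 100.0 and 65.3 ≤ y ≤ 100.0.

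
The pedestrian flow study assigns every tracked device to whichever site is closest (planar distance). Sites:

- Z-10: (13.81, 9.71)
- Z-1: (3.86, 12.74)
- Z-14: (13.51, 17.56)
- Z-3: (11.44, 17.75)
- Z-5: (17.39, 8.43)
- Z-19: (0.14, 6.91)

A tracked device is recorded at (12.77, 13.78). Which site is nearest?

Squared distances to each site:
Z-10: 17.646; Z-1: 80.470; Z-14: 14.836; Z-3: 17.530; Z-5: 49.967; Z-19: 206.714.
Minimum at Z-14.

Z-14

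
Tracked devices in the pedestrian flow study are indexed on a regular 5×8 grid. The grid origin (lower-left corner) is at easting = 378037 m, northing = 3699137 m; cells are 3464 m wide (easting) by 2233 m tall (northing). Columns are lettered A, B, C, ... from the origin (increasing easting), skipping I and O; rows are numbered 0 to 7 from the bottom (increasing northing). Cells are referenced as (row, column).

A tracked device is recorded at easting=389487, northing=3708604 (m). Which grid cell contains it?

(4, D)

Column index: ⌊(389487 − 378037) / 3464⌋ = ⌊3.305⌋ = 3 → column D
Row offset from origin: ⌊(3708604 − 3699137) / 2233⌋ = ⌊4.240⌋ = 4 → row 4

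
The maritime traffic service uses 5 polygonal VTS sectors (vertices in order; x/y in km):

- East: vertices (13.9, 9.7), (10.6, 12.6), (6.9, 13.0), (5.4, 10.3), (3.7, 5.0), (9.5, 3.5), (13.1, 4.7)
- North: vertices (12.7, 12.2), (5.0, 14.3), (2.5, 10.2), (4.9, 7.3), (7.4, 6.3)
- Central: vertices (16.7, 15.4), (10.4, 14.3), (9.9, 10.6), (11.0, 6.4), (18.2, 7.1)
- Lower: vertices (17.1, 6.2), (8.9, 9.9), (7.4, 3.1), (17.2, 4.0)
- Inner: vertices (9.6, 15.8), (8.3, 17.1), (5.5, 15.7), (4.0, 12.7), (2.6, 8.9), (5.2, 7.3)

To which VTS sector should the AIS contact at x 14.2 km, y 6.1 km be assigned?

Cast a ray rightward from (14.2, 6.1). For each polygon, the edges (by vertex number in listed order) whose endpoints lie on opposite sides of y = 6.1, where each meets that height, and whether that is right or left of the point:
East: 4–5 at x≈4.05 (left), 7–1 at x≈13.32 (left) → 0 crossings.
North: no edge straddles that height → 0 crossings.
Central: no edge straddles that height → 0 crossings.
Lower: 2–3 at x≈8.06 (left), 4–1 at x≈17.10 (right) → 1 crossing.
Inner: no edge straddles that height → 0 crossings.
Only Lower has an odd count, so the point is inside Lower.

Lower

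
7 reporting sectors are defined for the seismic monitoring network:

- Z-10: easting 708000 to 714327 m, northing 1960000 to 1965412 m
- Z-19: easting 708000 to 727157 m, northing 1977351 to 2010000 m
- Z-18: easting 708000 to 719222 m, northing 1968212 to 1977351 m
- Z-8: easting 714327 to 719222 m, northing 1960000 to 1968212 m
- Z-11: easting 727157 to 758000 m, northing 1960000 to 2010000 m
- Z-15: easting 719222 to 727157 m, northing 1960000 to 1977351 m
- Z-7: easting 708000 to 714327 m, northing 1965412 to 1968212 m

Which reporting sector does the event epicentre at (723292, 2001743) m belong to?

The point has easting = 723292 and northing = 2001743.
Only Z-19 satisfies 708000 ≤ easting ≤ 727157 and 1977351 ≤ northing ≤ 2010000.

Z-19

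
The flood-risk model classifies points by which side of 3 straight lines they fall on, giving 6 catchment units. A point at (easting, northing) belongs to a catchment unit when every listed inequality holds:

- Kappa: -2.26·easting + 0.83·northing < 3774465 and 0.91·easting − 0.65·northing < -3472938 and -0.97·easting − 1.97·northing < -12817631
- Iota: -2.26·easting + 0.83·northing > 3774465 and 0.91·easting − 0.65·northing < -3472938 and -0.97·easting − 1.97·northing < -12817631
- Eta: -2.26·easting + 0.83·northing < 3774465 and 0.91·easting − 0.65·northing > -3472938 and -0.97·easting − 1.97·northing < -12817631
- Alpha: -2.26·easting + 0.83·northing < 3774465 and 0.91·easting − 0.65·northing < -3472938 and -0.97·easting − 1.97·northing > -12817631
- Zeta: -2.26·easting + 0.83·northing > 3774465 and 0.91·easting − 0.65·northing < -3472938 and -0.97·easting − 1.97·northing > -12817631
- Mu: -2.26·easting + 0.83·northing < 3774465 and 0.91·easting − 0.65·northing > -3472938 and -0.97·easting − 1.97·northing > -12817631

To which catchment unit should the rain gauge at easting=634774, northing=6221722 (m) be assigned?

-2.26·634774 + 0.83·6221722 = 3729440.020, which is < 3774465
0.91·634774 − 0.65·6221722 = -3466474.960, which is > -3472938
-0.97·634774 − 1.97·6221722 = -12872523.120, which is < -12817631
This sign pattern matches Eta.

Eta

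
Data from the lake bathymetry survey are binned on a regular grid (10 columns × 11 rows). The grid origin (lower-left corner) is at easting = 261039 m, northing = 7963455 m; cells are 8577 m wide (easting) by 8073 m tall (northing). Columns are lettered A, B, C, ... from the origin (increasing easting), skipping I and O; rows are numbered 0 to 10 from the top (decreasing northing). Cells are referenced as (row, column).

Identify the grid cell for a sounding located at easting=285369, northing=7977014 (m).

(9, C)

Column index: ⌊(285369 − 261039) / 8577⌋ = ⌊2.837⌋ = 2 → column C
Row offset from origin: ⌊(7977014 − 7963455) / 8073⌋ = ⌊1.680⌋ = 1 → row 9 (counted from top)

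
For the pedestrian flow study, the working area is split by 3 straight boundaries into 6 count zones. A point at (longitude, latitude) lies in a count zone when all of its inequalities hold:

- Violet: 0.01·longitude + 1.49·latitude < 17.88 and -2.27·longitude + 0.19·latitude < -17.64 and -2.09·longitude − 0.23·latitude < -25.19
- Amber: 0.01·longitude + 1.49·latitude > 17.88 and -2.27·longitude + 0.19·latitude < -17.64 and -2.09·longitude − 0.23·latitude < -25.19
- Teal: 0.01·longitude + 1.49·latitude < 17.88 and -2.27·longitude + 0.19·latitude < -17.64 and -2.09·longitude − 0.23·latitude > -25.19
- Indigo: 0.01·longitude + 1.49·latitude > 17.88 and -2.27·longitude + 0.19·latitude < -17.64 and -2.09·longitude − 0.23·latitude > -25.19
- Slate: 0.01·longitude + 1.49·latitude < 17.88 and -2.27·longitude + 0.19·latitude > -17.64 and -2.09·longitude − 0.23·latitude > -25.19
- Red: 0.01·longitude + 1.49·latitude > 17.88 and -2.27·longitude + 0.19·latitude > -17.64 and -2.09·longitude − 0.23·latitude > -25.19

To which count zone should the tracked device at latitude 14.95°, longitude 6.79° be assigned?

Red

0.01·6.79 + 1.49·14.95 = 22.343, which is > 17.88
-2.27·6.79 + 0.19·14.95 = -12.573, which is > -17.64
-2.09·6.79 − 0.23·14.95 = -17.630, which is > -25.19
This sign pattern matches Red.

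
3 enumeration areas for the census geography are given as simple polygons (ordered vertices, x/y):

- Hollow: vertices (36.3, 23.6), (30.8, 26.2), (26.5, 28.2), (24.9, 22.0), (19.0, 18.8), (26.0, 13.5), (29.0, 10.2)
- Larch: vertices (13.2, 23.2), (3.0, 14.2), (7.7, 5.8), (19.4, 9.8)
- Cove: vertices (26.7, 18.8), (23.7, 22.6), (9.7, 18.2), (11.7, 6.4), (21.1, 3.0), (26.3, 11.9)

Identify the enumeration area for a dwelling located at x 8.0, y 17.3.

Larch

Cast a ray rightward from (8.0, 17.3). For each polygon, the edges (by vertex number in listed order) whose endpoints lie on opposite sides of y = 17.3, where each meets that height, and whether that is right or left of the point:
Hollow: 5–6 at x≈20.98 (right), 7–1 at x≈32.87 (right) → 2 crossings.
Larch: 1–2 at x≈6.51 (left), 4–1 at x≈15.93 (right) → 1 crossing.
Cove: 3–4 at x≈9.85 (right), 6–1 at x≈26.61 (right) → 2 crossings.
Only Larch has an odd count, so the point is inside Larch.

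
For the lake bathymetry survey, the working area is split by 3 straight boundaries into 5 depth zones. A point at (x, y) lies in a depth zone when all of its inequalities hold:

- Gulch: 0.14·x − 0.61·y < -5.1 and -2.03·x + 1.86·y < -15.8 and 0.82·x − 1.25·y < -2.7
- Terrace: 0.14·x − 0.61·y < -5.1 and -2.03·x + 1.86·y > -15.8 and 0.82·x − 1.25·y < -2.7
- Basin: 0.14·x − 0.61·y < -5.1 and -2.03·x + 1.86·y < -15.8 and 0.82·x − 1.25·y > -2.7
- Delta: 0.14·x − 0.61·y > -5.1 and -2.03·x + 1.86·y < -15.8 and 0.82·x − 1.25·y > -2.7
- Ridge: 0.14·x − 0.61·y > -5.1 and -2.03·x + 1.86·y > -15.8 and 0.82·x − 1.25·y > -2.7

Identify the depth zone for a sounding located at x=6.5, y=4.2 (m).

0.14·6.5 − 0.61·4.2 = -1.652, which is > -5.1
-2.03·6.5 + 1.86·4.2 = -5.383, which is > -15.8
0.82·6.5 − 1.25·4.2 = 0.080, which is > -2.7
This sign pattern matches Ridge.

Ridge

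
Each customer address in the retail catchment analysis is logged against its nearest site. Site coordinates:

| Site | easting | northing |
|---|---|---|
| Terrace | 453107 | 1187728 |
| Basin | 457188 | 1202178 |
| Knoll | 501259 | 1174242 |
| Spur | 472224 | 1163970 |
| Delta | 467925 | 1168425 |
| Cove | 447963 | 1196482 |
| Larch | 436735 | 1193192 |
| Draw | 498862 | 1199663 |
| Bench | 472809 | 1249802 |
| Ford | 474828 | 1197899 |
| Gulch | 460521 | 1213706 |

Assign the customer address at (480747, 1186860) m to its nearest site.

Ford

Squared distances to each site:
Terrace: 764723024.000; Basin: 789667605.000; Knoll: 579956068.000; Spur: 596593629.000; Delta: 504252909.000; Cove: 1167373540.000; Larch: 1977150368.000; Draw: 492070034.000; Bench: 4024707208.000; Ford: 156894082.000; Gulch: 1129798792.000.
Minimum at Ford.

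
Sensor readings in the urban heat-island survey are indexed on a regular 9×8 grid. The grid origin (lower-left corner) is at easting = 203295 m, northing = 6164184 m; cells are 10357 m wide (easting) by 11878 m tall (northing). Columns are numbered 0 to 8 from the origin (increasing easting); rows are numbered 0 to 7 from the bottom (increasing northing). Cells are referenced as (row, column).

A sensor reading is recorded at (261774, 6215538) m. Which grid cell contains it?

Column index: ⌊(261774 − 203295) / 10357⌋ = ⌊5.646⌋ = 5
Row offset from origin: ⌊(6215538 − 6164184) / 11878⌋ = ⌊4.323⌋ = 4 → row 4

(4, 5)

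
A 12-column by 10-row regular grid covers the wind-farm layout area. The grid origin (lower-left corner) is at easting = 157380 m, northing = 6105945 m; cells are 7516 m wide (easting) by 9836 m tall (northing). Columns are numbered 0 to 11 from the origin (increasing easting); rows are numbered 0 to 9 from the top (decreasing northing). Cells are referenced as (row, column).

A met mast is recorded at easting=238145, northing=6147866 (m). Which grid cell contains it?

Column index: ⌊(238145 − 157380) / 7516⌋ = ⌊10.746⌋ = 10
Row offset from origin: ⌊(6147866 − 6105945) / 9836⌋ = ⌊4.262⌋ = 4 → row 5 (counted from top)

(5, 10)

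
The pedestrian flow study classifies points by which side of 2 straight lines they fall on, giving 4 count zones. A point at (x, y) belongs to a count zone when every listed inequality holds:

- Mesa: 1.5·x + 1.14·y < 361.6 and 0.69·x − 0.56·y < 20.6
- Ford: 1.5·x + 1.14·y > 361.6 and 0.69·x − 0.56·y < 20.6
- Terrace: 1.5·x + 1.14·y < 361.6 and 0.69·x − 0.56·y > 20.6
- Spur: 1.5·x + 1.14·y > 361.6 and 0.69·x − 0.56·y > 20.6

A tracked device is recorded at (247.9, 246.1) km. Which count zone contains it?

1.5·247.9 + 1.14·246.1 = 652.404, which is > 361.6
0.69·247.9 − 0.56·246.1 = 33.235, which is > 20.6
This sign pattern matches Spur.

Spur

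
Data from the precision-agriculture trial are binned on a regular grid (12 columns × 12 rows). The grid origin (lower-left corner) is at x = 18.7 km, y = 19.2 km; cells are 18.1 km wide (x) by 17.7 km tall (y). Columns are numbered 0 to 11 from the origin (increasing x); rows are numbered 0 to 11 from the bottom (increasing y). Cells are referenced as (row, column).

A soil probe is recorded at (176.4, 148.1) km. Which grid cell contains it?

(7, 8)

Column index: ⌊(176.4 − 18.7) / 18.1⌋ = ⌊8.713⌋ = 8
Row offset from origin: ⌊(148.1 − 19.2) / 17.7⌋ = ⌊7.282⌋ = 7 → row 7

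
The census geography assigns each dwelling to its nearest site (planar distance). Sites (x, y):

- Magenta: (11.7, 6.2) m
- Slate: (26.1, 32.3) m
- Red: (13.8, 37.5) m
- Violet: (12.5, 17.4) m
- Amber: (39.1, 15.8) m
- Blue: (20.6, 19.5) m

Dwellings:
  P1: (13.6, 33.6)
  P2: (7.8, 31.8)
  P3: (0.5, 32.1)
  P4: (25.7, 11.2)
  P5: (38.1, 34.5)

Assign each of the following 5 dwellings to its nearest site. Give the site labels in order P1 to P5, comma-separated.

Red, Red, Red, Blue, Slate

P1 → Red (d²=15.25)
P2 → Red (d²=68.49)
P3 → Red (d²=206.05)
P4 → Blue (d²=94.90)
P5 → Slate (d²=148.84)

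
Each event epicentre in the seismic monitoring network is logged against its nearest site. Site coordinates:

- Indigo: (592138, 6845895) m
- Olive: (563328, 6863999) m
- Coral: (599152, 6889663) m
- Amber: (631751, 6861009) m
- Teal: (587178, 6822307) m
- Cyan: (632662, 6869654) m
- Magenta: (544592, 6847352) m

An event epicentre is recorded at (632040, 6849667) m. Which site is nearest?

Amber

Squared distances to each site:
Indigo: 1606397588.000; Olive: 4926745168.000; Coral: 2681300560.000; Amber: 128724485.000; Teal: 2761168644.000; Cyan: 399867053.000; Magenta: 7652511929.000.
Minimum at Amber.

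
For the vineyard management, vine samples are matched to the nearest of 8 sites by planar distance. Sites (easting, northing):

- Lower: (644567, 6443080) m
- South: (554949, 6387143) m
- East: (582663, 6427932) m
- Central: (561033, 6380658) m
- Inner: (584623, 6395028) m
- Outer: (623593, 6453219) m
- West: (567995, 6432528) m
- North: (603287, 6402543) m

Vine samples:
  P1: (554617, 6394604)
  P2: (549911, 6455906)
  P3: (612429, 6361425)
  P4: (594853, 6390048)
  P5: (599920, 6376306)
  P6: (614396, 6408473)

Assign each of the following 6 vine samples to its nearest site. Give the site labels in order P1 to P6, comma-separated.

South, West, North, Inner, Inner, North

P1 → South (d²=55776745.00)
P2 → West (d²=873561940.00)
P3 → North (d²=1774266088.00)
P4 → Inner (d²=129453300.00)
P5 → Inner (d²=584511493.00)
P6 → North (d²=158574781.00)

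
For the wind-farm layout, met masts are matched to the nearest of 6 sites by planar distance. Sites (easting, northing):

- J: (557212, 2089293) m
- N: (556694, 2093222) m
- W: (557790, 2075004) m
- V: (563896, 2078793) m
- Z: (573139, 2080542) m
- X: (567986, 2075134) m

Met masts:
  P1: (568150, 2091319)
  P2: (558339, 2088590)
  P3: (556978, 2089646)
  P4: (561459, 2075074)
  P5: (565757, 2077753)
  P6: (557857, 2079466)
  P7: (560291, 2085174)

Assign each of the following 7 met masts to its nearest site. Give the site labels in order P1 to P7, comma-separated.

J, J, J, W, V, W, J

P1 → J (d²=123744520.00)
P2 → J (d²=1764338.00)
P3 → J (d²=179365.00)
P4 → W (d²=13466461.00)
P5 → V (d²=4544921.00)
P6 → W (d²=19913933.00)
P7 → J (d²=26446402.00)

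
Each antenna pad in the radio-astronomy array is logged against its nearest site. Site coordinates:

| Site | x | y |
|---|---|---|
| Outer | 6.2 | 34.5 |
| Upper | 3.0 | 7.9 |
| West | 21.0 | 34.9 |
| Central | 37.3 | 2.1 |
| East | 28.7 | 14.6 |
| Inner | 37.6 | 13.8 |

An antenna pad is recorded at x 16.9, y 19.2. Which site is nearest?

East

Squared distances to each site:
Outer: 348.580; Upper: 320.900; West: 263.300; Central: 708.570; East: 160.400; Inner: 457.650.
Minimum at East.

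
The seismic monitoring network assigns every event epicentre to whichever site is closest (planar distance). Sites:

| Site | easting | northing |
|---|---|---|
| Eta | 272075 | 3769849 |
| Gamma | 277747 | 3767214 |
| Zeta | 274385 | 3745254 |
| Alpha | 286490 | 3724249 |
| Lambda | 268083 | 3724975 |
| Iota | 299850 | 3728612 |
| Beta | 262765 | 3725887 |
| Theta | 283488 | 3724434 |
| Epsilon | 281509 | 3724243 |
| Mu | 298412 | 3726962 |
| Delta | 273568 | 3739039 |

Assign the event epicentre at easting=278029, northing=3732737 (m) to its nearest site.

Squared distances to each site:
Eta: 1412750660.000; Gamma: 1188743053.000; Zeta: 169954025.000; Alpha: 143634665.000; Lambda: 159171560.000; Iota: 493171666.000; Beta: 279912196.000; Theta: 98740490.000; Epsilon: 84258436.000; Mu: 448817314.000; Delta: 59615725.000.
Minimum at Delta.

Delta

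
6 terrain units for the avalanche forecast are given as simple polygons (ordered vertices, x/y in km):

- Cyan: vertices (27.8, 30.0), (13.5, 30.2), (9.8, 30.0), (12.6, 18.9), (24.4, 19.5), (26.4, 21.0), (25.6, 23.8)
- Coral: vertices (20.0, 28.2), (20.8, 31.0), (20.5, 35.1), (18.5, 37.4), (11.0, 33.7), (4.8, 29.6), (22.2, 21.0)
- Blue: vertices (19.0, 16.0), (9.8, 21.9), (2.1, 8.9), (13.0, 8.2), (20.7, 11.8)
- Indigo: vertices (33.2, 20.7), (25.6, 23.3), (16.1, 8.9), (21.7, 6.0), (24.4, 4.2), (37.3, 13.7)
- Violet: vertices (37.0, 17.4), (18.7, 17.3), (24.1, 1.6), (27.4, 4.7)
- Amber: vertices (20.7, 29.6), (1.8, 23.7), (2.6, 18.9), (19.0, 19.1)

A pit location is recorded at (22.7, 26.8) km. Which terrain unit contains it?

Cyan

Cast a ray rightward from (22.7, 26.8). For each polygon, the edges (by vertex number in listed order) whose endpoints lie on opposite sides of y = 26.8, where each meets that height, and whether that is right or left of the point:
Cyan: 3–4 at x≈10.61 (left), 7–1 at x≈26.66 (right) → 1 crossing.
Coral: 6–7 at x≈10.47 (left), 7–1 at x≈20.43 (left) → 0 crossings.
Blue: no edge straddles that height → 0 crossings.
Indigo: no edge straddles that height → 0 crossings.
Violet: no edge straddles that height → 0 crossings.
Amber: 1–2 at x≈11.73 (left), 4–1 at x≈20.25 (left) → 0 crossings.
Only Cyan has an odd count, so the point is inside Cyan.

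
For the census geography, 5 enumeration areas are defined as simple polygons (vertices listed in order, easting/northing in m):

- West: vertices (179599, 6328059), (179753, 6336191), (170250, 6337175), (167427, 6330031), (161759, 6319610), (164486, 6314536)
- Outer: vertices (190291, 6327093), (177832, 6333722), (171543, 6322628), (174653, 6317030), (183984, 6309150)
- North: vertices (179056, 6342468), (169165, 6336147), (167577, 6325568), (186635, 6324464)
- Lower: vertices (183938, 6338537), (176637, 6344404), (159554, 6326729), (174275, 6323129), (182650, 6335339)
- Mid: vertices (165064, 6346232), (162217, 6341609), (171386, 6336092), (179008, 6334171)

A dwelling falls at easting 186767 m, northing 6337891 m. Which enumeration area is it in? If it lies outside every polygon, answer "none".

none

Cast a ray rightward from (186767, 6337891). For each polygon, the edges (by vertex number in listed order) whose endpoints lie on opposite sides of northing = 6337891, where each meets that height, and whether that is right or left of the point:
West: no edge straddles that height → 0 crossings.
Outer: no edge straddles that height → 0 crossings.
North: 1–2 at easting≈171894.0 (left), 4–1 at easting≈180982.7 (left) → 0 crossings.
Lower: 2–3 at easting≈170342.1 (left), 5–1 at easting≈183677.8 (left) → 0 crossings.
Mid: 2–3 at easting≈168396.1 (left), 4–1 at easting≈174707.2 (left) → 0 crossings.
All counts are even, so the point lies outside every listed polygon.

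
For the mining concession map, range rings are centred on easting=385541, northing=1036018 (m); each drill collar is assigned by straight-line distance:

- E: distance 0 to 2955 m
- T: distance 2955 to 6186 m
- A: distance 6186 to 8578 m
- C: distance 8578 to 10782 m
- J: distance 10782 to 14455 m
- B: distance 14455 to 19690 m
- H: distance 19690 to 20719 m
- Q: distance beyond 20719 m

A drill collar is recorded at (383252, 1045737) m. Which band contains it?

Distance = √((383252−385541)² + (1045737−1036018)²) = √(5239521.000 + 94458961.000) = 9984.913 m.
8578 ≤ 9984.913 < 10782 → C.

C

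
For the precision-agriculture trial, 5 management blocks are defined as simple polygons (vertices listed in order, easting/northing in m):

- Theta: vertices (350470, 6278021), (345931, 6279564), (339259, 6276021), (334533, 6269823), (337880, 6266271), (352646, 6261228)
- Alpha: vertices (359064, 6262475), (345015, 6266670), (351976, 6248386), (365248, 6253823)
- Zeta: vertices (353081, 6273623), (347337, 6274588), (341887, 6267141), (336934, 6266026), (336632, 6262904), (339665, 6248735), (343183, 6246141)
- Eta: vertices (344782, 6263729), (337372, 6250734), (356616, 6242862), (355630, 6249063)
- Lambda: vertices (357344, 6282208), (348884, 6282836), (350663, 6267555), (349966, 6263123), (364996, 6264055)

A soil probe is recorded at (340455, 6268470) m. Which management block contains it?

Cast a ray rightward from (340455, 6268470). For each polygon, the edges (by vertex number in listed order) whose endpoints lie on opposite sides of northing = 6268470, where each meets that height, and whether that is right or left of the point:
Theta: 4–5 at easting≈335807.9 (left), 6–1 at easting≈351707.6 (right) → 1 crossing.
Alpha: no edge straddles that height → 0 crossings.
Zeta: 2–3 at easting≈342859.6 (right), 7–1 at easting≈351225.1 (right) → 2 crossings.
Eta: no edge straddles that height → 0 crossings.
Lambda: 2–3 at easting≈350556.5 (right), 5–1 at easting≈363135.0 (right) → 2 crossings.
Only Theta has an odd count, so the point is inside Theta.

Theta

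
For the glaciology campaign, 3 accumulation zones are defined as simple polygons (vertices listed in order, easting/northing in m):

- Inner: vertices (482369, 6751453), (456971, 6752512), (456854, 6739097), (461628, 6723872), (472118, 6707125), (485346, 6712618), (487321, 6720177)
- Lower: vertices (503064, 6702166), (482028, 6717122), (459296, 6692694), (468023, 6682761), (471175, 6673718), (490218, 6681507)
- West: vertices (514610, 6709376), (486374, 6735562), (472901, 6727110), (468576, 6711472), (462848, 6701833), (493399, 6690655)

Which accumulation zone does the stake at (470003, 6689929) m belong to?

Cast a ray rightward from (470003, 6689929). For each polygon, the edges (by vertex number in listed order) whose endpoints lie on opposite sides of northing = 6689929, where each meets that height, and whether that is right or left of the point:
Inner: no edge straddles that height → 0 crossings.
Lower: 3–4 at easting≈461725.3 (left), 6–1 at easting≈495454.9 (right) → 1 crossing.
West: no edge straddles that height → 0 crossings.
Only Lower has an odd count, so the point is inside Lower.

Lower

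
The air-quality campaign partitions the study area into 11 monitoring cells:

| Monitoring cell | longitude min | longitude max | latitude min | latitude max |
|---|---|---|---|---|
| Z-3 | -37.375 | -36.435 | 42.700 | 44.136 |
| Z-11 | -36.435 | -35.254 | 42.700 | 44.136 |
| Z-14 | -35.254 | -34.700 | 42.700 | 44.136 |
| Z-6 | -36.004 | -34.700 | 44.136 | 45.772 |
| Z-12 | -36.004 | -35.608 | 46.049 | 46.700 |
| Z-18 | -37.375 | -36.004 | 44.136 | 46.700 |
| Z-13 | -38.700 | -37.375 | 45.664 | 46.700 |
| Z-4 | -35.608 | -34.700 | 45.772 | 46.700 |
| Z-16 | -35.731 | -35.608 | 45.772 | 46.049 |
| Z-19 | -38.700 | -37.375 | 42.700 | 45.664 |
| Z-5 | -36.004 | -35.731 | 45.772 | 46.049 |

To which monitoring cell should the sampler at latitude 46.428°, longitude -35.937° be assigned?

Z-12

The point has longitude = -35.937 and latitude = 46.428.
Only Z-12 satisfies -36.004 ≤ longitude ≤ -35.608 and 46.049 ≤ latitude ≤ 46.700.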